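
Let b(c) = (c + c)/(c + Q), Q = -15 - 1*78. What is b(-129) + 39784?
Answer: 1472051/37 ≈ 39785.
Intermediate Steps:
Q = -93 (Q = -15 - 78 = -93)
b(c) = 2*c/(-93 + c) (b(c) = (c + c)/(c - 93) = (2*c)/(-93 + c) = 2*c/(-93 + c))
b(-129) + 39784 = 2*(-129)/(-93 - 129) + 39784 = 2*(-129)/(-222) + 39784 = 2*(-129)*(-1/222) + 39784 = 43/37 + 39784 = 1472051/37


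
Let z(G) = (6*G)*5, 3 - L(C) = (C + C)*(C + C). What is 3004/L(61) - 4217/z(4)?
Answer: -63113657/1785720 ≈ -35.344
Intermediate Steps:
L(C) = 3 - 4*C**2 (L(C) = 3 - (C + C)*(C + C) = 3 - 2*C*2*C = 3 - 4*C**2)
z(G) = 30*G
3004/L(61) - 4217/z(4) = 3004/(3 - 4*61**2) - 4217/(30*4) = 3004/(3 - 4*3721) - 4217/120 = 3004/(3 - 14884) - 4217*1/120 = 3004/(-14881) - 4217/120 = 3004*(-1/14881) - 4217/120 = -3004/14881 - 4217/120 = -63113657/1785720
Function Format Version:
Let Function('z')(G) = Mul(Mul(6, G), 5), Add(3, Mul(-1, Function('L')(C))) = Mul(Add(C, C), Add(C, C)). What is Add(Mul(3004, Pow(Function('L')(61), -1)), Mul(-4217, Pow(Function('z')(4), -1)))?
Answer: Rational(-63113657, 1785720) ≈ -35.344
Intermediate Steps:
Function('L')(C) = Add(3, Mul(-4, Pow(C, 2))) (Function('L')(C) = Add(3, Mul(-1, Mul(Add(C, C), Add(C, C)))) = Add(3, Mul(-1, Mul(Mul(2, C), Mul(2, C)))) = Add(3, Mul(-1, Mul(4, Pow(C, 2)))) = Add(3, Mul(-4, Pow(C, 2))))
Function('z')(G) = Mul(30, G)
Add(Mul(3004, Pow(Function('L')(61), -1)), Mul(-4217, Pow(Function('z')(4), -1))) = Add(Mul(3004, Pow(Add(3, Mul(-4, Pow(61, 2))), -1)), Mul(-4217, Pow(Mul(30, 4), -1))) = Add(Mul(3004, Pow(Add(3, Mul(-4, 3721)), -1)), Mul(-4217, Pow(120, -1))) = Add(Mul(3004, Pow(Add(3, -14884), -1)), Mul(-4217, Rational(1, 120))) = Add(Mul(3004, Pow(-14881, -1)), Rational(-4217, 120)) = Add(Mul(3004, Rational(-1, 14881)), Rational(-4217, 120)) = Add(Rational(-3004, 14881), Rational(-4217, 120)) = Rational(-63113657, 1785720)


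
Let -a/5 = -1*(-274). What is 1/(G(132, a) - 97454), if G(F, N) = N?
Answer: -1/98824 ≈ -1.0119e-5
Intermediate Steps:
a = -1370 (a = -(-5)*(-274) = -5*274 = -1370)
1/(G(132, a) - 97454) = 1/(-1370 - 97454) = 1/(-98824) = -1/98824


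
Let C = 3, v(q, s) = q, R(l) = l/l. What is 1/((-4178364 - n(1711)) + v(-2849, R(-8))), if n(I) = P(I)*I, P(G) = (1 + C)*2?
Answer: -1/4194901 ≈ -2.3838e-7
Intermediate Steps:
R(l) = 1
P(G) = 8 (P(G) = (1 + 3)*2 = 4*2 = 8)
n(I) = 8*I
1/((-4178364 - n(1711)) + v(-2849, R(-8))) = 1/((-4178364 - 8*1711) - 2849) = 1/((-4178364 - 1*13688) - 2849) = 1/((-4178364 - 13688) - 2849) = 1/(-4192052 - 2849) = 1/(-4194901) = -1/4194901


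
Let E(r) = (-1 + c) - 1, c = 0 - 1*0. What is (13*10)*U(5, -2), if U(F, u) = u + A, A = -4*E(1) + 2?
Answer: 1040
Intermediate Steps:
c = 0 (c = 0 + 0 = 0)
E(r) = -2 (E(r) = (-1 + 0) - 1 = -1 - 1 = -2)
A = 10 (A = -4*(-2) + 2 = 8 + 2 = 10)
U(F, u) = 10 + u (U(F, u) = u + 10 = 10 + u)
(13*10)*U(5, -2) = (13*10)*(10 - 2) = 130*8 = 1040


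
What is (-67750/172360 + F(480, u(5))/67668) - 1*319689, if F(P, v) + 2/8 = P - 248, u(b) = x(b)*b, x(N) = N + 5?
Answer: -124287311513243/388775216 ≈ -3.1969e+5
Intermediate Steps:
x(N) = 5 + N
u(b) = b*(5 + b) (u(b) = (5 + b)*b = b*(5 + b))
F(P, v) = -993/4 + P (F(P, v) = -¼ + (P - 248) = -¼ + (-248 + P) = -993/4 + P)
(-67750/172360 + F(480, u(5))/67668) - 1*319689 = (-67750/172360 + (-993/4 + 480)/67668) - 1*319689 = (-67750*1/172360 + (927/4)*(1/67668)) - 319689 = (-6775/17236 + 309/90224) - 319689 = -151485419/388775216 - 319689 = -124287311513243/388775216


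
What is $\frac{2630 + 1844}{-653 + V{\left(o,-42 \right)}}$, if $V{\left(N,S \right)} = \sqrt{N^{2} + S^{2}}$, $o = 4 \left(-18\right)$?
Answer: $- \frac{2921522}{419461} - \frac{26844 \sqrt{193}}{419461} \approx -7.854$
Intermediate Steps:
$o = -72$
$\frac{2630 + 1844}{-653 + V{\left(o,-42 \right)}} = \frac{2630 + 1844}{-653 + \sqrt{\left(-72\right)^{2} + \left(-42\right)^{2}}} = \frac{4474}{-653 + \sqrt{5184 + 1764}} = \frac{4474}{-653 + \sqrt{6948}} = \frac{4474}{-653 + 6 \sqrt{193}}$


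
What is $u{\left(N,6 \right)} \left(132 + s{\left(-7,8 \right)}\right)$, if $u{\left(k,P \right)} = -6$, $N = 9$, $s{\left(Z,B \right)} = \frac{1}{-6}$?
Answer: $-791$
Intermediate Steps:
$s{\left(Z,B \right)} = - \frac{1}{6}$
$u{\left(N,6 \right)} \left(132 + s{\left(-7,8 \right)}\right) = - 6 \left(132 - \frac{1}{6}\right) = \left(-6\right) \frac{791}{6} = -791$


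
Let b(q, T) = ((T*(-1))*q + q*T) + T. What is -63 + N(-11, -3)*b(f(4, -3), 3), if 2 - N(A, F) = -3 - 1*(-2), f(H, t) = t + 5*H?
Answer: -54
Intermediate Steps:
N(A, F) = 3 (N(A, F) = 2 - (-3 - 1*(-2)) = 2 - (-3 + 2) = 2 - 1*(-1) = 2 + 1 = 3)
b(q, T) = T (b(q, T) = ((-T)*q + T*q) + T = (-T*q + T*q) + T = 0 + T = T)
-63 + N(-11, -3)*b(f(4, -3), 3) = -63 + 3*3 = -63 + 9 = -54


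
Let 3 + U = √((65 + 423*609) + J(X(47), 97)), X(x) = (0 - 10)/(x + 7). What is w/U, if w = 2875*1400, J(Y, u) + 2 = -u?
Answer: 3018750/64391 + 1006250*√257573/64391 ≈ 7977.9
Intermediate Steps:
X(x) = -10/(7 + x)
J(Y, u) = -2 - u
U = -3 + √257573 (U = -3 + √((65 + 423*609) + (-2 - 1*97)) = -3 + √((65 + 257607) + (-2 - 97)) = -3 + √(257672 - 99) = -3 + √257573 ≈ 504.52)
w = 4025000
w/U = 4025000/(-3 + √257573)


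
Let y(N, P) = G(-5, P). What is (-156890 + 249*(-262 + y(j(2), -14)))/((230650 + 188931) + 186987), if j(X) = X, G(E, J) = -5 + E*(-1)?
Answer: -27766/75821 ≈ -0.36620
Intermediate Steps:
G(E, J) = -5 - E
y(N, P) = 0 (y(N, P) = -5 - 1*(-5) = -5 + 5 = 0)
(-156890 + 249*(-262 + y(j(2), -14)))/((230650 + 188931) + 186987) = (-156890 + 249*(-262 + 0))/((230650 + 188931) + 186987) = (-156890 + 249*(-262))/(419581 + 186987) = (-156890 - 65238)/606568 = -222128*1/606568 = -27766/75821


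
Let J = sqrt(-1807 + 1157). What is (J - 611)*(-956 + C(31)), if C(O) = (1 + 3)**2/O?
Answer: 18097820/31 - 148100*I*sqrt(26)/31 ≈ 5.838e+5 - 24360.0*I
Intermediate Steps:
J = 5*I*sqrt(26) (J = sqrt(-650) = 5*I*sqrt(26) ≈ 25.495*I)
C(O) = 16/O (C(O) = 4**2/O = 16/O)
(J - 611)*(-956 + C(31)) = (5*I*sqrt(26) - 611)*(-956 + 16/31) = (-611 + 5*I*sqrt(26))*(-956 + 16*(1/31)) = (-611 + 5*I*sqrt(26))*(-956 + 16/31) = (-611 + 5*I*sqrt(26))*(-29620/31) = 18097820/31 - 148100*I*sqrt(26)/31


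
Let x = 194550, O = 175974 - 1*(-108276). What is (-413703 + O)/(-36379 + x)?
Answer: -129453/158171 ≈ -0.81844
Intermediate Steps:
O = 284250 (O = 175974 + 108276 = 284250)
(-413703 + O)/(-36379 + x) = (-413703 + 284250)/(-36379 + 194550) = -129453/158171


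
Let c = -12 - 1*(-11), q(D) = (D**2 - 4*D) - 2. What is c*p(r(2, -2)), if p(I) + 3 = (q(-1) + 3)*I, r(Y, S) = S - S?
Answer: 3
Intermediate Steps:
r(Y, S) = 0
q(D) = -2 + D**2 - 4*D
p(I) = -3 + 6*I (p(I) = -3 + ((-2 + (-1)**2 - 4*(-1)) + 3)*I = -3 + ((-2 + 1 + 4) + 3)*I = -3 + (3 + 3)*I = -3 + 6*I)
c = -1 (c = -12 + 11 = -1)
c*p(r(2, -2)) = -(-3 + 6*0) = -(-3 + 0) = -1*(-3) = 3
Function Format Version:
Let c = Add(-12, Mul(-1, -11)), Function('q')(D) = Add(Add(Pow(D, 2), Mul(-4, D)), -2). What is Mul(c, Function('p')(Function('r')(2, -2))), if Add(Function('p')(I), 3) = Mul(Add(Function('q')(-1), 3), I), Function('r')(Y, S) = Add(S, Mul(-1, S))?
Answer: 3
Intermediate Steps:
Function('r')(Y, S) = 0
Function('q')(D) = Add(-2, Pow(D, 2), Mul(-4, D))
Function('p')(I) = Add(-3, Mul(6, I)) (Function('p')(I) = Add(-3, Mul(Add(Add(-2, Pow(-1, 2), Mul(-4, -1)), 3), I)) = Add(-3, Mul(Add(Add(-2, 1, 4), 3), I)) = Add(-3, Mul(Add(3, 3), I)) = Add(-3, Mul(6, I)))
c = -1 (c = Add(-12, 11) = -1)
Mul(c, Function('p')(Function('r')(2, -2))) = Mul(-1, Add(-3, Mul(6, 0))) = Mul(-1, Add(-3, 0)) = Mul(-1, -3) = 3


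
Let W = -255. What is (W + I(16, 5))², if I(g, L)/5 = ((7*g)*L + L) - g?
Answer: 6200100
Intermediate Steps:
I(g, L) = -5*g + 5*L + 35*L*g (I(g, L) = 5*(((7*g)*L + L) - g) = 5*((7*L*g + L) - g) = 5*((L + 7*L*g) - g) = 5*(L - g + 7*L*g) = -5*g + 5*L + 35*L*g)
(W + I(16, 5))² = (-255 + (-5*16 + 5*5 + 35*5*16))² = (-255 + (-80 + 25 + 2800))² = (-255 + 2745)² = 2490² = 6200100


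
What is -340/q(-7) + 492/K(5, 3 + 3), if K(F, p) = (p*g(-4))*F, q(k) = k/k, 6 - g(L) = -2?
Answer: -6759/20 ≈ -337.95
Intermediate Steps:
g(L) = 8 (g(L) = 6 - 1*(-2) = 6 + 2 = 8)
q(k) = 1
K(F, p) = 8*F*p (K(F, p) = (p*8)*F = (8*p)*F = 8*F*p)
-340/q(-7) + 492/K(5, 3 + 3) = -340/1 + 492/((8*5*(3 + 3))) = -340*1 + 492/((8*5*6)) = -340 + 492/240 = -340 + 492*(1/240) = -340 + 41/20 = -6759/20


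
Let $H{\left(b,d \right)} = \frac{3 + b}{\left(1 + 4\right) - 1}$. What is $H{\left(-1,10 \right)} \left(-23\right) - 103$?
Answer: $- \frac{229}{2} \approx -114.5$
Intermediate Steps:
$H{\left(b,d \right)} = \frac{3}{4} + \frac{b}{4}$ ($H{\left(b,d \right)} = \frac{3 + b}{5 - 1} = \frac{3 + b}{4} = \left(3 + b\right) \frac{1}{4} = \frac{3}{4} + \frac{b}{4}$)
$H{\left(-1,10 \right)} \left(-23\right) - 103 = \left(\frac{3}{4} + \frac{1}{4} \left(-1\right)\right) \left(-23\right) - 103 = \left(\frac{3}{4} - \frac{1}{4}\right) \left(-23\right) - 103 = \frac{1}{2} \left(-23\right) - 103 = - \frac{23}{2} - 103 = - \frac{229}{2}$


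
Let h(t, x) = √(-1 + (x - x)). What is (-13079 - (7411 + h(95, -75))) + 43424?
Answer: 22934 - I ≈ 22934.0 - 1.0*I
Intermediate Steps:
h(t, x) = I (h(t, x) = √(-1 + 0) = √(-1) = I)
(-13079 - (7411 + h(95, -75))) + 43424 = (-13079 - (7411 + I)) + 43424 = (-13079 + (-7411 - I)) + 43424 = (-20490 - I) + 43424 = 22934 - I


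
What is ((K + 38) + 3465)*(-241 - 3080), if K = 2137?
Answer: -18730440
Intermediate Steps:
((K + 38) + 3465)*(-241 - 3080) = ((2137 + 38) + 3465)*(-241 - 3080) = (2175 + 3465)*(-3321) = 5640*(-3321) = -18730440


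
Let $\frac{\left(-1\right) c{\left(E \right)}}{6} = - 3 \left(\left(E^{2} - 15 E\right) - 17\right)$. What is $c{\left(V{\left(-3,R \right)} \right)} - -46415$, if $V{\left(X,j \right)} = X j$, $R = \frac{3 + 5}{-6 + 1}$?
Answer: $\frac{1130693}{25} \approx 45228.0$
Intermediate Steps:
$R = - \frac{8}{5}$ ($R = \frac{8}{-5} = 8 \left(- \frac{1}{5}\right) = - \frac{8}{5} \approx -1.6$)
$c{\left(E \right)} = -306 - 270 E + 18 E^{2}$ ($c{\left(E \right)} = - 6 \left(- 3 \left(\left(E^{2} - 15 E\right) - 17\right)\right) = - 6 \left(- 3 \left(-17 + E^{2} - 15 E\right)\right) = - 6 \left(51 - 3 E^{2} + 45 E\right) = -306 - 270 E + 18 E^{2}$)
$c{\left(V{\left(-3,R \right)} \right)} - -46415 = \left(-306 - 270 \left(\left(-3\right) \left(- \frac{8}{5}\right)\right) + 18 \left(\left(-3\right) \left(- \frac{8}{5}\right)\right)^{2}\right) - -46415 = \left(-306 - 1296 + 18 \left(\frac{24}{5}\right)^{2}\right) + 46415 = \left(-306 - 1296 + 18 \cdot \frac{576}{25}\right) + 46415 = \left(-306 - 1296 + \frac{10368}{25}\right) + 46415 = - \frac{29682}{25} + 46415 = \frac{1130693}{25}$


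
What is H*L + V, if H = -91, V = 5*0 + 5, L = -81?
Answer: 7376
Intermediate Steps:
V = 5 (V = 0 + 5 = 5)
H*L + V = -91*(-81) + 5 = 7371 + 5 = 7376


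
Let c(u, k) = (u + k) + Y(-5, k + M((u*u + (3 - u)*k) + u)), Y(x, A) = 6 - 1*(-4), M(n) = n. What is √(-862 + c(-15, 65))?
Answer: I*√802 ≈ 28.32*I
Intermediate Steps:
Y(x, A) = 10 (Y(x, A) = 6 + 4 = 10)
c(u, k) = 10 + k + u (c(u, k) = (u + k) + 10 = (k + u) + 10 = 10 + k + u)
√(-862 + c(-15, 65)) = √(-862 + (10 + 65 - 15)) = √(-862 + 60) = √(-802) = I*√802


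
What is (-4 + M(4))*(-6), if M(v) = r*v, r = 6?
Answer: -120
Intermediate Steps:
M(v) = 6*v
(-4 + M(4))*(-6) = (-4 + 6*4)*(-6) = (-4 + 24)*(-6) = 20*(-6) = -120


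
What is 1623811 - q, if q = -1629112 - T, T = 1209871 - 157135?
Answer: 4305659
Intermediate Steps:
T = 1052736
q = -2681848 (q = -1629112 - 1*1052736 = -1629112 - 1052736 = -2681848)
1623811 - q = 1623811 - 1*(-2681848) = 1623811 + 2681848 = 4305659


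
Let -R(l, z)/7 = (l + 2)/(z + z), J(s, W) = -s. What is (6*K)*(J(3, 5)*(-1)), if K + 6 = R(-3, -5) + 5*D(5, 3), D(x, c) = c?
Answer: 747/5 ≈ 149.40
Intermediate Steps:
R(l, z) = -7*(2 + l)/(2*z) (R(l, z) = -7*(l + 2)/(z + z) = -7*(2 + l)/(2*z))
K = 83/10 (K = -6 + ((7/2)*(-2 - 1*(-3))/(-5) + 5*3) = -6 + ((7/2)*(-⅕)*(-2 + 3) + 15) = -6 + ((7/2)*(-⅕)*1 + 15) = -6 + (-7/10 + 15) = -6 + 143/10 = 83/10 ≈ 8.3000)
(6*K)*(J(3, 5)*(-1)) = (6*(83/10))*(-1*3*(-1)) = 249*(-3*(-1))/5 = (249/5)*3 = 747/5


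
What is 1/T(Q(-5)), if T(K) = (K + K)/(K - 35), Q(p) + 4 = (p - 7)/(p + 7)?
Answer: 9/4 ≈ 2.2500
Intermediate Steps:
Q(p) = -4 + (-7 + p)/(7 + p) (Q(p) = -4 + (p - 7)/(p + 7) = -4 + (-7 + p)/(7 + p))
T(K) = 2*K/(-35 + K) (T(K) = (2*K)/(-35 + K) = 2*K/(-35 + K))
1/T(Q(-5)) = 1/(2*((-35 - 3*(-5))/(7 - 5))/(-35 + (-35 - 3*(-5))/(7 - 5))) = 1/(2*((-35 + 15)/2)/(-35 + (-35 + 15)/2)) = 1/(2*((½)*(-20))/(-35 + (½)*(-20))) = 1/(2*(-10)/(-35 - 10)) = 1/(2*(-10)/(-45)) = 1/(2*(-10)*(-1/45)) = 1/(4/9) = 9/4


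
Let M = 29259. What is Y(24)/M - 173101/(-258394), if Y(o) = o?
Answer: 1690321205/2520116682 ≈ 0.67073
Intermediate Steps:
Y(24)/M - 173101/(-258394) = 24/29259 - 173101/(-258394) = 24*(1/29259) - 173101*(-1/258394) = 8/9753 + 173101/258394 = 1690321205/2520116682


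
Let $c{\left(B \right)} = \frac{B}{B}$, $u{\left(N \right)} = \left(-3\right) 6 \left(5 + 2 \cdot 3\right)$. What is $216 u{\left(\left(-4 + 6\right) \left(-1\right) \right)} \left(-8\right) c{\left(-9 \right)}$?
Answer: $342144$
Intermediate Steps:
$u{\left(N \right)} = -198$ ($u{\left(N \right)} = - 18 \left(5 + 6\right) = \left(-18\right) 11 = -198$)
$c{\left(B \right)} = 1$
$216 u{\left(\left(-4 + 6\right) \left(-1\right) \right)} \left(-8\right) c{\left(-9 \right)} = 216 \left(\left(-198\right) \left(-8\right)\right) 1 = 216 \cdot 1584 \cdot 1 = 342144 \cdot 1 = 342144$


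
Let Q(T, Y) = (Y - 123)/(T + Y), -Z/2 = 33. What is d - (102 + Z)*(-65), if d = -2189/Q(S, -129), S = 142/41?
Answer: 12910097/10332 ≈ 1249.5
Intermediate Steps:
S = 142/41 (S = 142*(1/41) = 142/41 ≈ 3.4634)
Z = -66 (Z = -2*33 = -66)
Q(T, Y) = (-123 + Y)/(T + Y)
d = -11266783/10332 (d = -2189*(142/41 - 129)/(-123 - 129) = -2189/(-252/(-5147/41)) = -2189/((-41/5147*(-252))) = -2189/10332/5147 = -2189*5147/10332 = -11266783/10332 ≈ -1090.5)
d - (102 + Z)*(-65) = -11266783/10332 - (102 - 66)*(-65) = -11266783/10332 - 36*(-65) = -11266783/10332 - 1*(-2340) = -11266783/10332 + 2340 = 12910097/10332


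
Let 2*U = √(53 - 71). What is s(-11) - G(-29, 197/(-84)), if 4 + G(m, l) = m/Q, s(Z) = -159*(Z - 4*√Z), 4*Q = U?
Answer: 1753 + 636*I*√11 - 116*I*√2/3 ≈ 1753.0 + 2054.7*I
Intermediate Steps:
U = 3*I*√2/2 (U = √(53 - 71)/2 = √(-18)/2 = (3*I*√2)/2 = 3*I*√2/2 ≈ 2.1213*I)
Q = 3*I*√2/8 (Q = (3*I*√2/2)/4 = 3*I*√2/8 ≈ 0.53033*I)
s(Z) = -159*Z + 636*√Z
G(m, l) = -4 - 4*I*m*√2/3 (G(m, l) = -4 + m/((3*I*√2/8)) = -4 + m*(-4*I*√2/3) = -4 - 4*I*m*√2/3)
s(-11) - G(-29, 197/(-84)) = (-159*(-11) + 636*√(-11)) - (-4 - 4/3*I*(-29)*√2) = (1749 + 636*(I*√11)) - (-4 + 116*I*√2/3) = (1749 + 636*I*√11) + (4 - 116*I*√2/3) = 1753 + 636*I*√11 - 116*I*√2/3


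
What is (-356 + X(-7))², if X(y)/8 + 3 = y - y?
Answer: 144400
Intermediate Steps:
X(y) = -24 (X(y) = -24 + 8*(y - y) = -24 + 8*0 = -24 + 0 = -24)
(-356 + X(-7))² = (-356 - 24)² = (-380)² = 144400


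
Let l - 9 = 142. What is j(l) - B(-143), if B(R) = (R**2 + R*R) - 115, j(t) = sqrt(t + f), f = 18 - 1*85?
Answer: -40783 + 2*sqrt(21) ≈ -40774.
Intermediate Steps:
l = 151 (l = 9 + 142 = 151)
f = -67 (f = 18 - 85 = -67)
j(t) = sqrt(-67 + t) (j(t) = sqrt(t - 67) = sqrt(-67 + t))
B(R) = -115 + 2*R**2 (B(R) = (R**2 + R**2) - 115 = 2*R**2 - 115 = -115 + 2*R**2)
j(l) - B(-143) = sqrt(-67 + 151) - (-115 + 2*(-143)**2) = sqrt(84) - (-115 + 2*20449) = 2*sqrt(21) - (-115 + 40898) = 2*sqrt(21) - 1*40783 = 2*sqrt(21) - 40783 = -40783 + 2*sqrt(21)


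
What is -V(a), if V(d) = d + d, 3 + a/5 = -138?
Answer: 1410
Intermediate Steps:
a = -705 (a = -15 + 5*(-138) = -15 - 690 = -705)
V(d) = 2*d
-V(a) = -2*(-705) = -1*(-1410) = 1410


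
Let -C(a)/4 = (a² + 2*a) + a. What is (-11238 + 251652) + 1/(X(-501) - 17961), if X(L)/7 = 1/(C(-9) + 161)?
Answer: 237495854813/987862 ≈ 2.4041e+5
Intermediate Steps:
C(a) = -12*a - 4*a² (C(a) = -4*((a² + 2*a) + a) = -4*(a² + 3*a) = -12*a - 4*a²)
X(L) = -7/55 (X(L) = 7/(-4*(-9)*(3 - 9) + 161) = 7/(-4*(-9)*(-6) + 161) = 7/(-216 + 161) = 7/(-55) = 7*(-1/55) = -7/55)
(-11238 + 251652) + 1/(X(-501) - 17961) = (-11238 + 251652) + 1/(-7/55 - 17961) = 240414 + 1/(-987862/55) = 240414 - 55/987862 = 237495854813/987862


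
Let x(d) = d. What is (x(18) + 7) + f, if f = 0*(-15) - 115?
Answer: -90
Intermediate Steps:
f = -115 (f = 0 - 115 = -115)
(x(18) + 7) + f = (18 + 7) - 115 = 25 - 115 = -90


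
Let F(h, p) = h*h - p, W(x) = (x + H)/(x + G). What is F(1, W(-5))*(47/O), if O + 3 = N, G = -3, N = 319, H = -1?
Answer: 47/1264 ≈ 0.037184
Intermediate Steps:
O = 316 (O = -3 + 319 = 316)
W(x) = (-1 + x)/(-3 + x) (W(x) = (x - 1)/(x - 3) = (-1 + x)/(-3 + x))
F(h, p) = h² - p
F(1, W(-5))*(47/O) = (1² - (-1 - 5)/(-3 - 5))*(47/316) = (1 - (-6)/(-8))*(47*(1/316)) = (1 - (-1)*(-6)/8)*(47/316) = (1 - 1*¾)*(47/316) = (1 - ¾)*(47/316) = (¼)*(47/316) = 47/1264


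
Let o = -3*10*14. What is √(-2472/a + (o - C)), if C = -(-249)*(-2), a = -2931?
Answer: √75258310/977 ≈ 8.8794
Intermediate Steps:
C = -498 (C = -249*2 = -498)
o = -420 (o = -30*14 = -420)
√(-2472/a + (o - C)) = √(-2472/(-2931) + (-420 - 1*(-498))) = √(-2472*(-1/2931) + (-420 + 498)) = √(824/977 + 78) = √(77030/977) = √75258310/977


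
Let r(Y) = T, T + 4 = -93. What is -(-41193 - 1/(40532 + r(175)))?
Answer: 1665638956/40435 ≈ 41193.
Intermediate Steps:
T = -97 (T = -4 - 93 = -97)
r(Y) = -97
-(-41193 - 1/(40532 + r(175))) = -(-41193 - 1/(40532 - 97)) = -(-41193 - 1/40435) = -1*(-1665638956/40435) = 1665638956/40435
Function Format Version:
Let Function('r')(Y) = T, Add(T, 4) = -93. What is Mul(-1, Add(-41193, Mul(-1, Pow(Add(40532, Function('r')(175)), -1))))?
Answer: Rational(1665638956, 40435) ≈ 41193.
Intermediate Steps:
T = -97 (T = Add(-4, -93) = -97)
Function('r')(Y) = -97
Mul(-1, Add(-41193, Mul(-1, Pow(Add(40532, Function('r')(175)), -1)))) = Mul(-1, Add(-41193, Mul(-1, Pow(Add(40532, -97), -1)))) = Mul(-1, Add(-41193, Mul(-1, Pow(40435, -1)))) = Mul(-1, Add(-41193, Mul(-1, Rational(1, 40435)))) = Mul(-1, Add(-41193, Rational(-1, 40435))) = Mul(-1, Rational(-1665638956, 40435)) = Rational(1665638956, 40435)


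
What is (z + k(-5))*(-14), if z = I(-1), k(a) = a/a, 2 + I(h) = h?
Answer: 28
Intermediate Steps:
I(h) = -2 + h
k(a) = 1
z = -3 (z = -2 - 1 = -3)
(z + k(-5))*(-14) = (-3 + 1)*(-14) = -2*(-14) = 28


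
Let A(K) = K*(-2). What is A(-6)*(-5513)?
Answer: -66156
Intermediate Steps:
A(K) = -2*K
A(-6)*(-5513) = -2*(-6)*(-5513) = 12*(-5513) = -66156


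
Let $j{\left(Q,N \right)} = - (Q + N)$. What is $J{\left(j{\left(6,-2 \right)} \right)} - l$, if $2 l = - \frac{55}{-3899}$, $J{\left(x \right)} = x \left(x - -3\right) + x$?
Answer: $- \frac{55}{7798} \approx -0.0070531$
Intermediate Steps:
$j{\left(Q,N \right)} = - N - Q$ ($j{\left(Q,N \right)} = - (N + Q) = - N - Q$)
$J{\left(x \right)} = x + x \left(3 + x\right)$ ($J{\left(x \right)} = x \left(x + 3\right) + x = x \left(3 + x\right) + x = x + x \left(3 + x\right)$)
$l = \frac{55}{7798}$ ($l = \frac{\left(-55\right) \frac{1}{-3899}}{2} = \frac{\left(-55\right) \left(- \frac{1}{3899}\right)}{2} = \frac{1}{2} \cdot \frac{55}{3899} = \frac{55}{7798} \approx 0.0070531$)
$J{\left(j{\left(6,-2 \right)} \right)} - l = \left(\left(-1\right) \left(-2\right) - 6\right) \left(4 - 4\right) - \frac{55}{7798} = \left(2 - 6\right) \left(4 + \left(2 - 6\right)\right) - \frac{55}{7798} = - 4 \left(4 - 4\right) - \frac{55}{7798} = \left(-4\right) 0 - \frac{55}{7798} = 0 - \frac{55}{7798} = - \frac{55}{7798}$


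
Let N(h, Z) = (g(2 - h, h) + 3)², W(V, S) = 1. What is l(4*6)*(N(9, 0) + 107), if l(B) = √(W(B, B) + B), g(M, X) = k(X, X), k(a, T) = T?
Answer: 1255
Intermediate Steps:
g(M, X) = X
l(B) = √(1 + B)
N(h, Z) = (3 + h)² (N(h, Z) = (h + 3)² = (3 + h)²)
l(4*6)*(N(9, 0) + 107) = √(1 + 4*6)*((3 + 9)² + 107) = √(1 + 24)*(12² + 107) = √25*(144 + 107) = 5*251 = 1255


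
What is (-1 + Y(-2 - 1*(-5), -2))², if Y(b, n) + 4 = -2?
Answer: 49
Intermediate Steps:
Y(b, n) = -6 (Y(b, n) = -4 - 2 = -6)
(-1 + Y(-2 - 1*(-5), -2))² = (-1 - 6)² = (-7)² = 49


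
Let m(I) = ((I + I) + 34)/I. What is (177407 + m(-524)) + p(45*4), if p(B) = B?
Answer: 46528301/262 ≈ 1.7759e+5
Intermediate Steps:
m(I) = (34 + 2*I)/I (m(I) = (2*I + 34)/I = (34 + 2*I)/I)
(177407 + m(-524)) + p(45*4) = (177407 + (2 + 34/(-524))) + 45*4 = (177407 + (2 + 34*(-1/524))) + 180 = (177407 + (2 - 17/262)) + 180 = (177407 + 507/262) + 180 = 46481141/262 + 180 = 46528301/262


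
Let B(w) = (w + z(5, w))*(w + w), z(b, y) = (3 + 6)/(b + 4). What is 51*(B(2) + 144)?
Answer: 7956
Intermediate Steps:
z(b, y) = 9/(4 + b)
B(w) = 2*w*(1 + w) (B(w) = (w + 9/(4 + 5))*(w + w) = (w + 9/9)*(2*w) = (w + 9*(⅑))*(2*w) = (w + 1)*(2*w) = (1 + w)*(2*w) = 2*w*(1 + w))
51*(B(2) + 144) = 51*(2*2*(1 + 2) + 144) = 51*(2*2*3 + 144) = 51*(12 + 144) = 51*156 = 7956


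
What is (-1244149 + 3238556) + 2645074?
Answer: 4639481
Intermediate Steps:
(-1244149 + 3238556) + 2645074 = 1994407 + 2645074 = 4639481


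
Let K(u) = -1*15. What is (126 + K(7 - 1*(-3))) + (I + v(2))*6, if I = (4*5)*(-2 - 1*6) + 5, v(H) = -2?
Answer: -831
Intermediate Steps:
K(u) = -15
I = -155 (I = 20*(-2 - 6) + 5 = 20*(-8) + 5 = -160 + 5 = -155)
(126 + K(7 - 1*(-3))) + (I + v(2))*6 = (126 - 15) + (-155 - 2)*6 = 111 - 157*6 = 111 - 942 = -831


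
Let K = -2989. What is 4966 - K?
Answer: 7955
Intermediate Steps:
4966 - K = 4966 - 1*(-2989) = 4966 + 2989 = 7955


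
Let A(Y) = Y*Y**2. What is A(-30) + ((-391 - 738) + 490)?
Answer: -27639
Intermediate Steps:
A(Y) = Y**3
A(-30) + ((-391 - 738) + 490) = (-30)**3 + ((-391 - 738) + 490) = -27000 + (-1129 + 490) = -27000 - 639 = -27639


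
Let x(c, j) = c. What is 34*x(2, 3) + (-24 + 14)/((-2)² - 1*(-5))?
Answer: 602/9 ≈ 66.889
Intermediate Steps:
34*x(2, 3) + (-24 + 14)/((-2)² - 1*(-5)) = 34*2 + (-24 + 14)/((-2)² - 1*(-5)) = 68 - 10/(4 + 5) = 68 - 10/9 = 602/9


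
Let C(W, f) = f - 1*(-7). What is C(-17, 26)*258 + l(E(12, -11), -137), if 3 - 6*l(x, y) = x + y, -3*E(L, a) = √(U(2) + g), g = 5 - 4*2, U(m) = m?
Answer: 25612/3 + I/18 ≈ 8537.3 + 0.055556*I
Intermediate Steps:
g = -3 (g = 5 - 8 = -3)
C(W, f) = 7 + f (C(W, f) = f + 7 = 7 + f)
E(L, a) = -I/3 (E(L, a) = -√(2 - 3)/3 = -I/3)
l(x, y) = ½ - x/6 - y/6 (l(x, y) = ½ - (x + y)/6 = ½ + (-x/6 - y/6) = ½ - x/6 - y/6)
C(-17, 26)*258 + l(E(12, -11), -137) = (7 + 26)*258 + (½ - (-1)*I/18 - ⅙*(-137)) = 33*258 + (½ + I/18 + 137/6) = 8514 + (70/3 + I/18) = 25612/3 + I/18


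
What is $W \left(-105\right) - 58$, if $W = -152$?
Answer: $15902$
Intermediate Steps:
$W \left(-105\right) - 58 = \left(-152\right) \left(-105\right) - 58 = 15960 - 58 = 15902$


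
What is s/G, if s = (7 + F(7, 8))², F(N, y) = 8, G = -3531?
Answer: -75/1177 ≈ -0.063721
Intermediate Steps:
s = 225 (s = (7 + 8)² = 15² = 225)
s/G = 225/(-3531) = 225*(-1/3531) = -75/1177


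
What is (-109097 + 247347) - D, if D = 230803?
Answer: -92553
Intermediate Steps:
(-109097 + 247347) - D = (-109097 + 247347) - 1*230803 = 138250 - 230803 = -92553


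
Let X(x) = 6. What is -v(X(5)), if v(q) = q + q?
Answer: -12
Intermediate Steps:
v(q) = 2*q
-v(X(5)) = -2*6 = -1*12 = -12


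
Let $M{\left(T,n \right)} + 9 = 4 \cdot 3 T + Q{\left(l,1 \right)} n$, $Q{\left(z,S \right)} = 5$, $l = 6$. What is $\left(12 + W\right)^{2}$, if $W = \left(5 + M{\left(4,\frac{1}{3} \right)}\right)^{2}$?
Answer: $\frac{356341129}{81} \approx 4.3993 \cdot 10^{6}$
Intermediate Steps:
$M{\left(T,n \right)} = -9 + 5 n + 12 T$ ($M{\left(T,n \right)} = -9 + \left(4 \cdot 3 T + 5 n\right) = -9 + \left(12 T + 5 n\right) = -9 + \left(5 n + 12 T\right) = -9 + 5 n + 12 T$)
$W = \frac{18769}{9}$ ($W = \left(5 + \left(-9 + \frac{5}{3} + 12 \cdot 4\right)\right)^{2} = \left(5 + \left(-9 + 5 \cdot \frac{1}{3} + 48\right)\right)^{2} = \left(5 + \left(-9 + \frac{5}{3} + 48\right)\right)^{2} = \left(5 + \frac{122}{3}\right)^{2} = \left(\frac{137}{3}\right)^{2} = \frac{18769}{9} \approx 2085.4$)
$\left(12 + W\right)^{2} = \left(12 + \frac{18769}{9}\right)^{2} = \left(\frac{18877}{9}\right)^{2} = \frac{356341129}{81}$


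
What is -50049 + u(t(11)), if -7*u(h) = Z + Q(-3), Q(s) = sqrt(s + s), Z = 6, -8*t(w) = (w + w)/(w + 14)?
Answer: -350349/7 - I*sqrt(6)/7 ≈ -50050.0 - 0.34993*I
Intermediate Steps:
t(w) = -w/(4*(14 + w)) (t(w) = -(w + w)/(8*(w + 14)) = -2*w/(8*(14 + w)) = -w/(4*(14 + w)))
Q(s) = sqrt(2)*sqrt(s) (Q(s) = sqrt(2*s) = sqrt(2)*sqrt(s))
u(h) = -6/7 - I*sqrt(6)/7 (u(h) = -(6 + sqrt(2)*sqrt(-3))/7 = -(6 + sqrt(2)*(I*sqrt(3)))/7 = -(6 + I*sqrt(6))/7 = -6/7 - I*sqrt(6)/7)
-50049 + u(t(11)) = -50049 + (-6/7 - I*sqrt(6)/7) = -350349/7 - I*sqrt(6)/7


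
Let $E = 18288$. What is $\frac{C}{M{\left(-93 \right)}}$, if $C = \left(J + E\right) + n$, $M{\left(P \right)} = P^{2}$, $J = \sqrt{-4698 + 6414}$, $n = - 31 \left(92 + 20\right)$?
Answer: $\frac{14816}{8649} + \frac{2 \sqrt{429}}{8649} \approx 1.7178$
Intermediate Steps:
$n = -3472$ ($n = \left(-31\right) 112 = -3472$)
$J = 2 \sqrt{429}$ ($J = \sqrt{1716} = 2 \sqrt{429} \approx 41.425$)
$C = 14816 + 2 \sqrt{429}$ ($C = \left(2 \sqrt{429} + 18288\right) - 3472 = \left(18288 + 2 \sqrt{429}\right) - 3472 = 14816 + 2 \sqrt{429} \approx 14857.0$)
$\frac{C}{M{\left(-93 \right)}} = \frac{14816 + 2 \sqrt{429}}{\left(-93\right)^{2}} = \frac{14816 + 2 \sqrt{429}}{8649} = \left(14816 + 2 \sqrt{429}\right) \frac{1}{8649} = \frac{14816}{8649} + \frac{2 \sqrt{429}}{8649}$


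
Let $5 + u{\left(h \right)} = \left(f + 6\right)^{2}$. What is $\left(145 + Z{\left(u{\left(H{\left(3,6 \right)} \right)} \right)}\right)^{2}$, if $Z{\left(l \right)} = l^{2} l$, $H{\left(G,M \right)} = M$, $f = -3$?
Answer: $43681$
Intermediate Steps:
$u{\left(h \right)} = 4$ ($u{\left(h \right)} = -5 + \left(-3 + 6\right)^{2} = -5 + 3^{2} = -5 + 9 = 4$)
$Z{\left(l \right)} = l^{3}$
$\left(145 + Z{\left(u{\left(H{\left(3,6 \right)} \right)} \right)}\right)^{2} = \left(145 + 4^{3}\right)^{2} = \left(145 + 64\right)^{2} = 209^{2} = 43681$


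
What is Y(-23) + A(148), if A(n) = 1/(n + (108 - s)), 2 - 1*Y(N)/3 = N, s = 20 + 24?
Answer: 15901/212 ≈ 75.005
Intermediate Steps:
s = 44
Y(N) = 6 - 3*N
A(n) = 1/(64 + n) (A(n) = 1/(n + (108 - 1*44)) = 1/(n + (108 - 44)) = 1/(n + 64) = 1/(64 + n))
Y(-23) + A(148) = (6 - 3*(-23)) + 1/(64 + 148) = (6 + 69) + 1/212 = 75 + 1/212 = 15901/212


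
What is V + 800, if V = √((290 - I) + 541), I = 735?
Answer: 800 + 4*√6 ≈ 809.80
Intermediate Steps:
V = 4*√6 (V = √((290 - 1*735) + 541) = √((290 - 735) + 541) = √(-445 + 541) = √96 = 4*√6 ≈ 9.7980)
V + 800 = 4*√6 + 800 = 800 + 4*√6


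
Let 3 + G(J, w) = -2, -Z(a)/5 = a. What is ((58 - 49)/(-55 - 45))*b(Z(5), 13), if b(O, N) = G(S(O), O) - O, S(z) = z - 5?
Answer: -9/5 ≈ -1.8000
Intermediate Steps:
Z(a) = -5*a
S(z) = -5 + z
G(J, w) = -5 (G(J, w) = -3 - 2 = -5)
b(O, N) = -5 - O
((58 - 49)/(-55 - 45))*b(Z(5), 13) = ((58 - 49)/(-55 - 45))*(-5 - (-5)*5) = (9/(-100))*(-5 - 1*(-25)) = (9*(-1/100))*(-5 + 25) = -9/100*20 = -9/5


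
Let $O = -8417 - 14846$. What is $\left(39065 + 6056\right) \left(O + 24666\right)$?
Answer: $63304763$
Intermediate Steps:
$O = -23263$
$\left(39065 + 6056\right) \left(O + 24666\right) = \left(39065 + 6056\right) \left(-23263 + 24666\right) = 45121 \cdot 1403 = 63304763$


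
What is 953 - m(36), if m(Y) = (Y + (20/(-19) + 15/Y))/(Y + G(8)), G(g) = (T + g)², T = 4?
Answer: 39103057/41040 ≈ 952.80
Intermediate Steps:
G(g) = (4 + g)²
m(Y) = (-20/19 + Y + 15/Y)/(144 + Y) (m(Y) = (Y + (20/(-19) + 15/Y))/(Y + (4 + 8)²) = (Y + (20*(-1/19) + 15/Y))/(Y + 12²) = (Y + (-20/19 + 15/Y))/(Y + 144) = (-20/19 + Y + 15/Y)/(144 + Y))
953 - m(36) = 953 - (15 + 36² - 20/19*36)/(36*(144 + 36)) = 953 - (15 + 1296 - 720/19)/(36*180) = 953 - 24189/(36*180*19) = 953 - 1*8063/41040 = 953 - 8063/41040 = 39103057/41040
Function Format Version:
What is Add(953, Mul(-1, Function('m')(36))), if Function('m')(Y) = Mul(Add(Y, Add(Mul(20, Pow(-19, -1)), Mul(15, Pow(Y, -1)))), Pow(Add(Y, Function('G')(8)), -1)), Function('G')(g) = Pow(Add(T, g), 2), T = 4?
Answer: Rational(39103057, 41040) ≈ 952.80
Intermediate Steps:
Function('G')(g) = Pow(Add(4, g), 2)
Function('m')(Y) = Mul(Pow(Add(144, Y), -1), Add(Rational(-20, 19), Y, Mul(15, Pow(Y, -1)))) (Function('m')(Y) = Mul(Add(Y, Add(Mul(20, Pow(-19, -1)), Mul(15, Pow(Y, -1)))), Pow(Add(Y, Pow(Add(4, 8), 2)), -1)) = Mul(Add(Y, Add(Mul(20, Rational(-1, 19)), Mul(15, Pow(Y, -1)))), Pow(Add(Y, Pow(12, 2)), -1)) = Mul(Add(Y, Add(Rational(-20, 19), Mul(15, Pow(Y, -1)))), Pow(Add(Y, 144), -1)) = Mul(Add(Rational(-20, 19), Y, Mul(15, Pow(Y, -1))), Pow(Add(144, Y), -1)) = Mul(Pow(Add(144, Y), -1), Add(Rational(-20, 19), Y, Mul(15, Pow(Y, -1)))))
Add(953, Mul(-1, Function('m')(36))) = Add(953, Mul(-1, Mul(Pow(36, -1), Pow(Add(144, 36), -1), Add(15, Pow(36, 2), Mul(Rational(-20, 19), 36))))) = Add(953, Mul(-1, Mul(Rational(1, 36), Pow(180, -1), Add(15, 1296, Rational(-720, 19))))) = Add(953, Mul(-1, Mul(Rational(1, 36), Rational(1, 180), Rational(24189, 19)))) = Add(953, Mul(-1, Rational(8063, 41040))) = Add(953, Rational(-8063, 41040)) = Rational(39103057, 41040)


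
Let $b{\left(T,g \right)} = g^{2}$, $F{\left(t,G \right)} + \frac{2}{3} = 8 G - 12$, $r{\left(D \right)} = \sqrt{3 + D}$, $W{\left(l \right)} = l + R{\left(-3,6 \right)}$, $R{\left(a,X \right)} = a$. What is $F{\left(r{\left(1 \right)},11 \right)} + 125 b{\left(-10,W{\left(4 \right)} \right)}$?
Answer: $\frac{601}{3} \approx 200.33$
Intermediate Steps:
$W{\left(l \right)} = -3 + l$ ($W{\left(l \right)} = l - 3 = -3 + l$)
$F{\left(t,G \right)} = - \frac{38}{3} + 8 G$ ($F{\left(t,G \right)} = - \frac{2}{3} + \left(8 G - 12\right) = - \frac{2}{3} + \left(-12 + 8 G\right) = - \frac{38}{3} + 8 G$)
$F{\left(r{\left(1 \right)},11 \right)} + 125 b{\left(-10,W{\left(4 \right)} \right)} = \left(- \frac{38}{3} + 8 \cdot 11\right) + 125 \left(-3 + 4\right)^{2} = \left(- \frac{38}{3} + 88\right) + 125 \cdot 1^{2} = \frac{226}{3} + 125 \cdot 1 = \frac{226}{3} + 125 = \frac{601}{3}$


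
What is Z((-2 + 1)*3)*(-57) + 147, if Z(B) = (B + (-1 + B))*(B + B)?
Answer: -2247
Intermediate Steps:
Z(B) = 2*B*(-1 + 2*B) (Z(B) = (-1 + 2*B)*(2*B) = 2*B*(-1 + 2*B))
Z((-2 + 1)*3)*(-57) + 147 = (2*((-2 + 1)*3)*(-1 + 2*((-2 + 1)*3)))*(-57) + 147 = (2*(-1*3)*(-1 + 2*(-1*3)))*(-57) + 147 = (2*(-3)*(-1 + 2*(-3)))*(-57) + 147 = (2*(-3)*(-1 - 6))*(-57) + 147 = (2*(-3)*(-7))*(-57) + 147 = 42*(-57) + 147 = -2394 + 147 = -2247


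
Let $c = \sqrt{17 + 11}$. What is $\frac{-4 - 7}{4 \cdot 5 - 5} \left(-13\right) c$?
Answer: $\frac{286 \sqrt{7}}{15} \approx 50.446$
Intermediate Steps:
$c = 2 \sqrt{7}$ ($c = \sqrt{28} = 2 \sqrt{7} \approx 5.2915$)
$\frac{-4 - 7}{4 \cdot 5 - 5} \left(-13\right) c = \frac{-4 - 7}{4 \cdot 5 - 5} \left(-13\right) 2 \sqrt{7} = - \frac{11}{20 - 5} \left(-13\right) 2 \sqrt{7} = - \frac{11}{15} \left(-13\right) 2 \sqrt{7} = \left(-11\right) \frac{1}{15} \left(-13\right) 2 \sqrt{7} = \left(- \frac{11}{15}\right) \left(-13\right) 2 \sqrt{7} = \frac{143 \cdot 2 \sqrt{7}}{15} = \frac{286 \sqrt{7}}{15}$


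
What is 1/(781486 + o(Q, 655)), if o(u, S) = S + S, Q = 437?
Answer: 1/782796 ≈ 1.2775e-6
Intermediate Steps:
o(u, S) = 2*S
1/(781486 + o(Q, 655)) = 1/(781486 + 2*655) = 1/(781486 + 1310) = 1/782796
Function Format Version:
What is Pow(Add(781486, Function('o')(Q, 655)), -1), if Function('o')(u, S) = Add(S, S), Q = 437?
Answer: Rational(1, 782796) ≈ 1.2775e-6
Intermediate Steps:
Function('o')(u, S) = Mul(2, S)
Pow(Add(781486, Function('o')(Q, 655)), -1) = Pow(Add(781486, Mul(2, 655)), -1) = Pow(Add(781486, 1310), -1) = Pow(782796, -1) = Rational(1, 782796)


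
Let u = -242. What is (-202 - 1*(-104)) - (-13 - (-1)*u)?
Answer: 157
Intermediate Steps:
(-202 - 1*(-104)) - (-13 - (-1)*u) = (-202 - 1*(-104)) - (-13 - (-1)*(-242)) = (-202 + 104) - (-13 - 1*242) = -98 - (-13 - 242) = -98 - 1*(-255) = -98 + 255 = 157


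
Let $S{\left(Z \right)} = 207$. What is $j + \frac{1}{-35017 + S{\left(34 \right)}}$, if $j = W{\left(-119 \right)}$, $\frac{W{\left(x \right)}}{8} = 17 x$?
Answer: $- \frac{563365041}{34810} \approx -16184.0$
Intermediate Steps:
$W{\left(x \right)} = 136 x$ ($W{\left(x \right)} = 8 \cdot 17 x = 136 x$)
$j = -16184$ ($j = 136 \left(-119\right) = -16184$)
$j + \frac{1}{-35017 + S{\left(34 \right)}} = -16184 + \frac{1}{-35017 + 207} = -16184 + \frac{1}{-34810} = -16184 - \frac{1}{34810} = - \frac{563365041}{34810}$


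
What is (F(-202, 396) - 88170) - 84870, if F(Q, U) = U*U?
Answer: -16224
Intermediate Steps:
F(Q, U) = U²
(F(-202, 396) - 88170) - 84870 = (396² - 88170) - 84870 = (156816 - 88170) - 84870 = 68646 - 84870 = -16224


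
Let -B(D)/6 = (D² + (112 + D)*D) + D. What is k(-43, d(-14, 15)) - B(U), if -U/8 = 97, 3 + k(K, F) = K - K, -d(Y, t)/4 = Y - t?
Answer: 6699981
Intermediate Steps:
d(Y, t) = -4*Y + 4*t (d(Y, t) = -4*(Y - t) = -4*Y + 4*t)
k(K, F) = -3 (k(K, F) = -3 + (K - K) = -3 + 0 = -3)
U = -776 (U = -8*97 = -776)
B(D) = -6*D - 6*D² - 6*D*(112 + D) (B(D) = -6*((D² + (112 + D)*D) + D) = -6*((D² + D*(112 + D)) + D) = -6*(D + D² + D*(112 + D)) = -6*D - 6*D² - 6*D*(112 + D))
k(-43, d(-14, 15)) - B(U) = -3 - (-6)*(-776)*(113 + 2*(-776)) = -3 - (-6)*(-776)*(113 - 1552) = -3 - (-6)*(-776)*(-1439) = -3 - 1*(-6699984) = -3 + 6699984 = 6699981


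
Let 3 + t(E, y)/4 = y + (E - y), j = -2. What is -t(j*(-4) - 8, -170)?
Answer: 12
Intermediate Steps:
t(E, y) = -12 + 4*E (t(E, y) = -12 + 4*(y + (E - y)) = -12 + 4*E)
-t(j*(-4) - 8, -170) = -(-12 + 4*(-2*(-4) - 8)) = -(-12 + 4*(8 - 8)) = -(-12 + 4*0) = -(-12 + 0) = -1*(-12) = 12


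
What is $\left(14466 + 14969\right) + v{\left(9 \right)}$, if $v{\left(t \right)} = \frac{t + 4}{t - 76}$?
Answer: $\frac{1972132}{67} \approx 29435.0$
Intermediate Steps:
$v{\left(t \right)} = \frac{4 + t}{-76 + t}$
$\left(14466 + 14969\right) + v{\left(9 \right)} = \left(14466 + 14969\right) + \frac{4 + 9}{-76 + 9} = 29435 + \frac{1}{-67} \cdot 13 = 29435 - \frac{13}{67} = \frac{1972132}{67}$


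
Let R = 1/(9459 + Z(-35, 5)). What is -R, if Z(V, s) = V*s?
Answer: -1/9284 ≈ -0.00010771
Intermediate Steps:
R = 1/9284 (R = 1/(9459 - 35*5) = 1/(9459 - 175) = 1/9284 ≈ 0.00010771)
-R = -1*1/9284 = -1/9284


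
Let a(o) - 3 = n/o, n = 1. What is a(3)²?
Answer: 100/9 ≈ 11.111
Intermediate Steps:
a(o) = 3 + 1/o
a(3)² = (3 + 1/3)² = (3 + ⅓)² = (10/3)² = 100/9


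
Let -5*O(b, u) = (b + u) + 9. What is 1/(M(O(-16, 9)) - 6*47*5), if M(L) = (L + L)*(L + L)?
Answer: -25/35234 ≈ -0.00070954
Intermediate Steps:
O(b, u) = -9/5 - b/5 - u/5 (O(b, u) = -((b + u) + 9)/5 = -(9 + b + u)/5 = -9/5 - b/5 - u/5)
M(L) = 4*L**2 (M(L) = (2*L)*(2*L) = 4*L**2)
1/(M(O(-16, 9)) - 6*47*5) = 1/(4*(-9/5 - 1/5*(-16) - 1/5*9)**2 - 6*47*5) = 1/(4*(-9/5 + 16/5 - 9/5)**2 - 282*5) = 1/(4*(-2/5)**2 - 1410) = 1/(4*(4/25) - 1410) = 1/(16/25 - 1410) = 1/(-35234/25) = -25/35234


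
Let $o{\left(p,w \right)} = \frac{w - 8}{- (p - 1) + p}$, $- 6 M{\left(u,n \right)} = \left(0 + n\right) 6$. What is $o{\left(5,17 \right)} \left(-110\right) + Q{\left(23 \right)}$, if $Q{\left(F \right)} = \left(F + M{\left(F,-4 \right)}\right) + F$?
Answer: $-940$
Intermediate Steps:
$M{\left(u,n \right)} = - n$ ($M{\left(u,n \right)} = - \frac{\left(0 + n\right) 6}{6} = - \frac{n 6}{6} = - \frac{6 n}{6} = - n$)
$Q{\left(F \right)} = 4 + 2 F$ ($Q{\left(F \right)} = \left(F - -4\right) + F = \left(F + 4\right) + F = \left(4 + F\right) + F = 4 + 2 F$)
$o{\left(p,w \right)} = -8 + w$ ($o{\left(p,w \right)} = \frac{-8 + w}{- (-1 + p) + p} = \frac{-8 + w}{\left(1 - p\right) + p} = \frac{-8 + w}{1} = \left(-8 + w\right) 1 = -8 + w$)
$o{\left(5,17 \right)} \left(-110\right) + Q{\left(23 \right)} = \left(-8 + 17\right) \left(-110\right) + \left(4 + 2 \cdot 23\right) = 9 \left(-110\right) + \left(4 + 46\right) = -990 + 50 = -940$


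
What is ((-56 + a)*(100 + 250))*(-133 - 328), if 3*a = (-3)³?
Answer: 10487750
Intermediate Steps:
a = -9 (a = (⅓)*(-3)³ = (⅓)*(-27) = -9)
((-56 + a)*(100 + 250))*(-133 - 328) = ((-56 - 9)*(100 + 250))*(-133 - 328) = -65*350*(-461) = -22750*(-461) = 10487750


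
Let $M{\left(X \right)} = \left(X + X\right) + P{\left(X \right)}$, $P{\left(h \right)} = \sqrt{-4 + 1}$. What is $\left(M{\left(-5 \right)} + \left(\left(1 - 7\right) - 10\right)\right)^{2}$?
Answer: $\left(26 - i \sqrt{3}\right)^{2} \approx 673.0 - 90.067 i$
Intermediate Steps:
$P{\left(h \right)} = i \sqrt{3}$ ($P{\left(h \right)} = \sqrt{-3} = i \sqrt{3}$)
$M{\left(X \right)} = 2 X + i \sqrt{3}$ ($M{\left(X \right)} = \left(X + X\right) + i \sqrt{3} = 2 X + i \sqrt{3}$)
$\left(M{\left(-5 \right)} + \left(\left(1 - 7\right) - 10\right)\right)^{2} = \left(\left(2 \left(-5\right) + i \sqrt{3}\right) + \left(\left(1 - 7\right) - 10\right)\right)^{2} = \left(\left(-10 + i \sqrt{3}\right) - 16\right)^{2} = \left(-26 + i \sqrt{3}\right)^{2}$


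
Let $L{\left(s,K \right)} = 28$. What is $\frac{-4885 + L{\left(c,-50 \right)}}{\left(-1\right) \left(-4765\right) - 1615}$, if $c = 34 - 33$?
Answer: $- \frac{1619}{1050} \approx -1.5419$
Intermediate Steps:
$c = 1$ ($c = 34 - 33 = 1$)
$\frac{-4885 + L{\left(c,-50 \right)}}{\left(-1\right) \left(-4765\right) - 1615} = \frac{-4885 + 28}{\left(-1\right) \left(-4765\right) - 1615} = - \frac{4857}{4765 - 1615} = - \frac{4857}{3150} = \left(-4857\right) \frac{1}{3150} = - \frac{1619}{1050}$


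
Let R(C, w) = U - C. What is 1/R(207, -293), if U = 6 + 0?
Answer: -1/201 ≈ -0.0049751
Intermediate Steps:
U = 6
R(C, w) = 6 - C
1/R(207, -293) = 1/(6 - 1*207) = 1/(6 - 207) = 1/(-201) = -1/201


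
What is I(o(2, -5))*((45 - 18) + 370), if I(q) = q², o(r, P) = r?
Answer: 1588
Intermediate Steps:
I(o(2, -5))*((45 - 18) + 370) = 2²*((45 - 18) + 370) = 4*(27 + 370) = 4*397 = 1588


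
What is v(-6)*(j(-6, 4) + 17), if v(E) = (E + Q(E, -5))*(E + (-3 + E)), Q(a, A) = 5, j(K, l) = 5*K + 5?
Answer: -120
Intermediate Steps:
j(K, l) = 5 + 5*K
v(E) = (-3 + 2*E)*(5 + E) (v(E) = (E + 5)*(E + (-3 + E)) = (5 + E)*(-3 + 2*E) = (-3 + 2*E)*(5 + E))
v(-6)*(j(-6, 4) + 17) = (-15 + 2*(-6)**2 + 7*(-6))*((5 + 5*(-6)) + 17) = (-15 + 2*36 - 42)*((5 - 30) + 17) = (-15 + 72 - 42)*(-25 + 17) = 15*(-8) = -120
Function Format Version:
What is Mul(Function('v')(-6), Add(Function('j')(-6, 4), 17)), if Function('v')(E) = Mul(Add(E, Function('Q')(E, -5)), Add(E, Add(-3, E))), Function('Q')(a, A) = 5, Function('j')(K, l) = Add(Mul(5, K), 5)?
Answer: -120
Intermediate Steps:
Function('j')(K, l) = Add(5, Mul(5, K))
Function('v')(E) = Mul(Add(-3, Mul(2, E)), Add(5, E)) (Function('v')(E) = Mul(Add(E, 5), Add(E, Add(-3, E))) = Mul(Add(5, E), Add(-3, Mul(2, E))) = Mul(Add(-3, Mul(2, E)), Add(5, E)))
Mul(Function('v')(-6), Add(Function('j')(-6, 4), 17)) = Mul(Add(-15, Mul(2, Pow(-6, 2)), Mul(7, -6)), Add(Add(5, Mul(5, -6)), 17)) = Mul(Add(-15, Mul(2, 36), -42), Add(Add(5, -30), 17)) = Mul(Add(-15, 72, -42), Add(-25, 17)) = Mul(15, -8) = -120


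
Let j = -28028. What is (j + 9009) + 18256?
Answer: -763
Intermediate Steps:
(j + 9009) + 18256 = (-28028 + 9009) + 18256 = -19019 + 18256 = -763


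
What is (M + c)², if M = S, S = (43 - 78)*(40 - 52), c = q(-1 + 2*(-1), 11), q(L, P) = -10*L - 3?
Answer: 199809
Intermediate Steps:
q(L, P) = -3 - 10*L
c = 27 (c = -3 - 10*(-1 + 2*(-1)) = -3 - 10*(-1 - 2) = -3 - 10*(-3) = -3 + 30 = 27)
S = 420 (S = -35*(-12) = 420)
M = 420
(M + c)² = (420 + 27)² = 447² = 199809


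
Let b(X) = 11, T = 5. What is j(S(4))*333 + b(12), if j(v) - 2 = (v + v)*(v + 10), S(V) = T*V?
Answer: 400277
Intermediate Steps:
S(V) = 5*V
j(v) = 2 + 2*v*(10 + v) (j(v) = 2 + (v + v)*(v + 10) = 2 + (2*v)*(10 + v) = 2 + 2*v*(10 + v))
j(S(4))*333 + b(12) = (2 + 2*(5*4)² + 20*(5*4))*333 + 11 = (2 + 2*20² + 20*20)*333 + 11 = (2 + 2*400 + 400)*333 + 11 = (2 + 800 + 400)*333 + 11 = 1202*333 + 11 = 400266 + 11 = 400277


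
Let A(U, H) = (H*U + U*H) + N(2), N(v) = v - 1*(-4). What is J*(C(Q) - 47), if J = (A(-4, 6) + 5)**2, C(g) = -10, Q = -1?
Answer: -78033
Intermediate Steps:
N(v) = 4 + v (N(v) = v + 4 = 4 + v)
A(U, H) = 6 + 2*H*U (A(U, H) = (H*U + U*H) + (4 + 2) = (H*U + H*U) + 6 = 2*H*U + 6 = 6 + 2*H*U)
J = 1369 (J = ((6 + 2*6*(-4)) + 5)**2 = ((6 - 48) + 5)**2 = (-42 + 5)**2 = (-37)**2 = 1369)
J*(C(Q) - 47) = 1369*(-10 - 47) = 1369*(-57) = -78033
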